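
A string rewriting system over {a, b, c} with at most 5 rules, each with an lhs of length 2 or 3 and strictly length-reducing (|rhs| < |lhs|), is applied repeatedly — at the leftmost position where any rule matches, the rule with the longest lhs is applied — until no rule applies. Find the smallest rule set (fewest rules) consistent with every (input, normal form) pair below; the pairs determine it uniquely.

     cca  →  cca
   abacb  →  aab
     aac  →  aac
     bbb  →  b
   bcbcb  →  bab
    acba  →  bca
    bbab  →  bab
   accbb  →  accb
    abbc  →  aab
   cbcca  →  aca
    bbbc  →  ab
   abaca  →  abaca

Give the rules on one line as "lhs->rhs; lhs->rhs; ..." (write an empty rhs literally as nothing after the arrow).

acb->bc; bb->b; bbc->ab; cbc->a

  | cca
  | abacb => abbc => aab
  | aac
  | bbb => bb => b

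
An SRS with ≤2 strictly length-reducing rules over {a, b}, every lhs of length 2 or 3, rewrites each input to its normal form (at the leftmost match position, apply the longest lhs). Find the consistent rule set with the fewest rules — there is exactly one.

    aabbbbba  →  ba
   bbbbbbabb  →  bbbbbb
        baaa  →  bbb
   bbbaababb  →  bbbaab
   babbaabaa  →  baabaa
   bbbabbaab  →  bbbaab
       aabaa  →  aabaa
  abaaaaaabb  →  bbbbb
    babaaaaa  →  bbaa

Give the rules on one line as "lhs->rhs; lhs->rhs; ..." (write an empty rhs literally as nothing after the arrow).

  | aabbbbba => abbba => ba
  | bbbbbbabb => bbbbbb
  | baaa => bbb
  | bbbaababb => bbbaab

aaa->bb; abb->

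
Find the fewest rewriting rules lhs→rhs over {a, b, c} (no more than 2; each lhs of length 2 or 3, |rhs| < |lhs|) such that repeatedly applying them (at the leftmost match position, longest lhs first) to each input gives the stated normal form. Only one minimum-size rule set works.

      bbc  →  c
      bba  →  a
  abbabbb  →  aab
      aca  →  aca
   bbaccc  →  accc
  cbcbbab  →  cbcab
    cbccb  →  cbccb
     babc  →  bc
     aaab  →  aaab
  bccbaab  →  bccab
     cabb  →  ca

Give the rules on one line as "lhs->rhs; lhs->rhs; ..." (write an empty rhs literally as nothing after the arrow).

  | bbc => c
  | bba => a
  | abbabbb => aabbb => aab
  | aca

ba->; bb->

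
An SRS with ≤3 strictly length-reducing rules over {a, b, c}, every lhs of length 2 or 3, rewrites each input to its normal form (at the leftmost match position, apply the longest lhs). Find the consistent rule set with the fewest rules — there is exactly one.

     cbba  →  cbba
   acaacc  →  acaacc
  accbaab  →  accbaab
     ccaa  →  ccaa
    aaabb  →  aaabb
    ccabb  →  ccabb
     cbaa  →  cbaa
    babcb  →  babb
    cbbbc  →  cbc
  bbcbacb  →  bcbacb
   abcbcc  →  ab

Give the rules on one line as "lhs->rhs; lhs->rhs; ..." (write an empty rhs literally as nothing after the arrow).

abc->ab; bbc->bc

  | cbba
  | acaacc
  | accbaab
  | ccaa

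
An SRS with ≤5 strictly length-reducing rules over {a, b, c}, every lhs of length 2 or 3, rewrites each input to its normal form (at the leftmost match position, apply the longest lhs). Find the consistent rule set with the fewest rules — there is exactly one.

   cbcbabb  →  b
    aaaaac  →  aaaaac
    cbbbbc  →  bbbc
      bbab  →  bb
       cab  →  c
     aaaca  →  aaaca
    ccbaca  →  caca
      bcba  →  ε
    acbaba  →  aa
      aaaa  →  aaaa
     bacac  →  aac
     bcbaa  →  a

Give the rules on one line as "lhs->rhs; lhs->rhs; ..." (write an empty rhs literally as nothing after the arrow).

  | cbcbabb => cbabb => abb => b
  | aaaaac
  | cbbbbc => bbbc
  | bbab => bb

ab->; ba->; bac->a; cb->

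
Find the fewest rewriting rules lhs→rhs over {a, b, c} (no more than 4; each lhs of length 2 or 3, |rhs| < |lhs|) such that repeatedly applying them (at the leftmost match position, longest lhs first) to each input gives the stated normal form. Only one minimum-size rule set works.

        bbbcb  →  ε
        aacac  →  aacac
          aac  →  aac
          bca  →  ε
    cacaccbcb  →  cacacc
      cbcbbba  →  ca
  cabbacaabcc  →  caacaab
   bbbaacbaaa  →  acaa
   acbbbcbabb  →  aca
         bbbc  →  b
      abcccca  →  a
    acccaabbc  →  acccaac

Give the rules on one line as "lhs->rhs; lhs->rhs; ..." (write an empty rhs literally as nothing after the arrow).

ba->; bb->; bc->b

  | bbbcb => bcb => bb => ε
  | aacac
  | aac
  | bca => ba => ε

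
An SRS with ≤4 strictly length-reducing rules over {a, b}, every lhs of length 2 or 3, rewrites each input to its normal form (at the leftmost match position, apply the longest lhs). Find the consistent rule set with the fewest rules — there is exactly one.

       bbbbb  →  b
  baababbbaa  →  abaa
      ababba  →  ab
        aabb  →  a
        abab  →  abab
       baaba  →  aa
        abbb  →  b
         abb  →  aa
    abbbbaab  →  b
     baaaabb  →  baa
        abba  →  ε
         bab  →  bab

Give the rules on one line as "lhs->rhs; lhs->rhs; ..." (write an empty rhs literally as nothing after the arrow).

aaa->; aab->b; bb->a

  | bbbbb => abbb => aab => b
  | baababbbaa => bbabbbaa => aabbbaa => bbbaa => abaa
  | ababba => abaaa => ab
  | aabb => bb => a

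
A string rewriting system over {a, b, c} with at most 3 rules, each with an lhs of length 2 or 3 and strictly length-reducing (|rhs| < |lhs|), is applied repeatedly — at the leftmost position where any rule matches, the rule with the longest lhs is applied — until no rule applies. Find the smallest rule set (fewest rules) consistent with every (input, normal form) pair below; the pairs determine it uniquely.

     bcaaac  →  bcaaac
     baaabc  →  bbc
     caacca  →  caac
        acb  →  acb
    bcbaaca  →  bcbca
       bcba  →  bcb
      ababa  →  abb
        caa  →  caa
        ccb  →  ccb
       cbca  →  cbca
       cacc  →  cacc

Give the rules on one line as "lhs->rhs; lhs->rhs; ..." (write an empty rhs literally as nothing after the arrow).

ba->b; cca->c

  | bcaaac
  | baaabc => baabc => babc => bbc
  | caacca => caac
  | acb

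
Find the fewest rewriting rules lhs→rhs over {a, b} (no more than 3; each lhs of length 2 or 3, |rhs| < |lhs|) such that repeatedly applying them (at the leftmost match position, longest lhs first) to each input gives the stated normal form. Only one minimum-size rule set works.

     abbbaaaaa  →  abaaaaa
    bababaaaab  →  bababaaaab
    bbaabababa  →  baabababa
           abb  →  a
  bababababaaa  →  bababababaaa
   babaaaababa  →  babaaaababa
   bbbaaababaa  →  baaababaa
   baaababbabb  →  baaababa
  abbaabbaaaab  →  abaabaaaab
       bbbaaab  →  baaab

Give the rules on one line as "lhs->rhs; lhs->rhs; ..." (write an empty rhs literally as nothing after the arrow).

  | abbbaaaaa => abaaaaa
  | bababaaaab
  | bbaabababa => baabababa
  | abb => a

bb->; bba->ba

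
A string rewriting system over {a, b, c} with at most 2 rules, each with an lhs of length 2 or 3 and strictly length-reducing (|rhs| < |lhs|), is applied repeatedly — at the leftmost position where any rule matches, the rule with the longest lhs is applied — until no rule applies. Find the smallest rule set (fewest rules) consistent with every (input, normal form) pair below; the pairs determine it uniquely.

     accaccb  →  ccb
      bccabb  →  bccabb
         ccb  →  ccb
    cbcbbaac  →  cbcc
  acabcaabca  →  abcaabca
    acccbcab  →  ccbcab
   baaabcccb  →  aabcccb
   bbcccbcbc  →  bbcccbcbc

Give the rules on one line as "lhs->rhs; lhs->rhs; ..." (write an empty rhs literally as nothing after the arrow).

  | accaccb => caccb => ccb
  | bccabb
  | ccb
  | cbcbbaac => cbcbac => cbcc

ac->; ba->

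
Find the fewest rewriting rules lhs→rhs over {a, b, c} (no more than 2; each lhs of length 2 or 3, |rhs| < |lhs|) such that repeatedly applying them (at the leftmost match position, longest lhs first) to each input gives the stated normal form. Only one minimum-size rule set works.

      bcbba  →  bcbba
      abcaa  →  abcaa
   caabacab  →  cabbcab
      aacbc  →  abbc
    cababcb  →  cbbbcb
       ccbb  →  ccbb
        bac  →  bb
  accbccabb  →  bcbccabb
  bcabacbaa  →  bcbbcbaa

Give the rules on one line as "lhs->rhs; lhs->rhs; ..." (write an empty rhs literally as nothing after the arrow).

aba->bb; ac->b

  | bcbba
  | abcaa
  | caabacab => cabbcab
  | aacbc => abbc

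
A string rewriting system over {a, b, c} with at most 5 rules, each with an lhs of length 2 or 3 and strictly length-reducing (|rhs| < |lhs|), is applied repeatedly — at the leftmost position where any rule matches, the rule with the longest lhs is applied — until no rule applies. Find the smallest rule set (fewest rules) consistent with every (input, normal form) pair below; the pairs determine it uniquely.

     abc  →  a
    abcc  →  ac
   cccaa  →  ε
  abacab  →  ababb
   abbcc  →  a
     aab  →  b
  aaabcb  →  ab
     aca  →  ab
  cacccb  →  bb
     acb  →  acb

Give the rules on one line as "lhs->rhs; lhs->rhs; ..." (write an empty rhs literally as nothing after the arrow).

aa->; bc->; ca->b; cc->b

  | abc => a
  | abcc => ac
  | cccaa => bcaa => aa => ε
  | abacab => ababb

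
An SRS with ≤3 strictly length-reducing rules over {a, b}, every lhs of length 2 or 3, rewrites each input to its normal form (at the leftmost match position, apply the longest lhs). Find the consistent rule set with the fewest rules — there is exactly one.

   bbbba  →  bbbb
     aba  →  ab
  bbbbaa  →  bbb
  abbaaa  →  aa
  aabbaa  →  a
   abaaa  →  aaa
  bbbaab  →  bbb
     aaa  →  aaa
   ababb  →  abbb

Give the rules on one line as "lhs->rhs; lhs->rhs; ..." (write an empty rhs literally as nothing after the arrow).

  | bbbba => bbbb
  | aba => ab
  | bbbbaa => bbba => bbb
  | abbaaa => abaa => aa

aab->; ba->b; baa->a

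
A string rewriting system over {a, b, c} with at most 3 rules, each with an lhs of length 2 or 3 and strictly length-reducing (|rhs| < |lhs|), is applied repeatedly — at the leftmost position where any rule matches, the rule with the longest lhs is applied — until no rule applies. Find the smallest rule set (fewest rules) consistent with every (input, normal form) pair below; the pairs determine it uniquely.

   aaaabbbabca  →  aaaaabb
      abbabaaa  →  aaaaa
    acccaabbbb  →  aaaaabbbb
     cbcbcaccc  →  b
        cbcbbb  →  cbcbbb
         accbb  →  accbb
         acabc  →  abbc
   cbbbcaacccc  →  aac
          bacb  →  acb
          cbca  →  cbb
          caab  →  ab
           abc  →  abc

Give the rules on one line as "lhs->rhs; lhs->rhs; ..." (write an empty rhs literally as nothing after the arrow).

ba->a; ca->b; ccc->aa

  | aaaabbbabca => aaaabbabca => aaaababca => aaaaabca => aaaaabb
  | abbabaaa => ababaaa => aabaaa => aaaaa
  | acccaabbbb => aaaaabbbb
  | cbcbcaccc => cbcbbccc => cbcbbaa => cbcbaa => cbcaa => cbba => cba => ca => b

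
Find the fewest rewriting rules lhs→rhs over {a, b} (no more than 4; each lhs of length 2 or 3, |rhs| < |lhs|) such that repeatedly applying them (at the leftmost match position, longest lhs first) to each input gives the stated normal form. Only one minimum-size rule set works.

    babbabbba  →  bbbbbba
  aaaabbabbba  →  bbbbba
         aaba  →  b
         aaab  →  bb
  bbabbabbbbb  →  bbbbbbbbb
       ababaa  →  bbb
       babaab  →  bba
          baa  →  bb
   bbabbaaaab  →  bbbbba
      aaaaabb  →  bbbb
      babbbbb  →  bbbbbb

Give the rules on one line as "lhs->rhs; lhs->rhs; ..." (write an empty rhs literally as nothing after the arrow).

aa->b; aab->a; ab->b

  | babbabbba => bbbabbba => bbbbbba
  | aaaabbabbba => baabbabbba => bababbba => bbabbba => bbbbba
  | aaba => aa => b
  | aaab => bab => bb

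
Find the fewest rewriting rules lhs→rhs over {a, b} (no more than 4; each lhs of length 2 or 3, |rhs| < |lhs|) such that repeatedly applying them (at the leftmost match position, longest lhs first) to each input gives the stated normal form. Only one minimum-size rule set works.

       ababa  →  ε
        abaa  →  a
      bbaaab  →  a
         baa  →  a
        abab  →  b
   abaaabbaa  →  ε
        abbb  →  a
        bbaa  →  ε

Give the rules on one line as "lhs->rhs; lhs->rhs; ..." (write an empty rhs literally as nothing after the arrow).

  | ababa => aaba => ba => ε
  | abaa => aaa => a
  | bbaaab => baab => ab => a
  | baa => a

aa->; ab->a; ba->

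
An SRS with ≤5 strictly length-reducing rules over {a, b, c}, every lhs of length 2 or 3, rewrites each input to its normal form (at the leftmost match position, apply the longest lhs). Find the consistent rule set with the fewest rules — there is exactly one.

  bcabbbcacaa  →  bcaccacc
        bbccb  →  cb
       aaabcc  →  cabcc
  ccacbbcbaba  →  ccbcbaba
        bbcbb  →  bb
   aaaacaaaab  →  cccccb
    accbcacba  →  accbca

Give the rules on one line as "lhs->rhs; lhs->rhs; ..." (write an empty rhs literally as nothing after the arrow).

  | bcabbbcacaa => bcaccacaa => bcaccacc
  | bbccb => cb
  | aaabcc => cabcc
  | ccacbbcbaba => ccbcbaba

aa->c; acb->; bbb->c; bbc->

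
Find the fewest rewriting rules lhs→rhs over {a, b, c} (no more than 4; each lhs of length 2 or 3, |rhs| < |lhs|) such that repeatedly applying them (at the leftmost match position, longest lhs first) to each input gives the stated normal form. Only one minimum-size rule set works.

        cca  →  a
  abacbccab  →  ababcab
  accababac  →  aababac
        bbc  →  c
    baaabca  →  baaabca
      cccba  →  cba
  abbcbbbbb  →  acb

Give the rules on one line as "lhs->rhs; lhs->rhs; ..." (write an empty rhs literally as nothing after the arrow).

  | cca => a
  | abacbccab => ababcab
  | accababac => aababac
  | bbc => c

bb->; cbc->b; cc->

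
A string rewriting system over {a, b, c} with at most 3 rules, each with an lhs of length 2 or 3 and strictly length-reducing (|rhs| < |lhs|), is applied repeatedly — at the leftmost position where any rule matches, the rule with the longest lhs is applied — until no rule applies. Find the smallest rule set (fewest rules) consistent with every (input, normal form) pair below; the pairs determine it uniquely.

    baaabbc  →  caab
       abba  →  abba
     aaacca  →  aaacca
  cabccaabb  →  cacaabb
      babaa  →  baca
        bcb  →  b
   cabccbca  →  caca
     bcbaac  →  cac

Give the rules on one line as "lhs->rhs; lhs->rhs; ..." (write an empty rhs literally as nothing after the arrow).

  | baaabbc => caabbc => caab
  | abba
  | aaacca
  | cabccaabb => cacaabb

baa->ca; bc->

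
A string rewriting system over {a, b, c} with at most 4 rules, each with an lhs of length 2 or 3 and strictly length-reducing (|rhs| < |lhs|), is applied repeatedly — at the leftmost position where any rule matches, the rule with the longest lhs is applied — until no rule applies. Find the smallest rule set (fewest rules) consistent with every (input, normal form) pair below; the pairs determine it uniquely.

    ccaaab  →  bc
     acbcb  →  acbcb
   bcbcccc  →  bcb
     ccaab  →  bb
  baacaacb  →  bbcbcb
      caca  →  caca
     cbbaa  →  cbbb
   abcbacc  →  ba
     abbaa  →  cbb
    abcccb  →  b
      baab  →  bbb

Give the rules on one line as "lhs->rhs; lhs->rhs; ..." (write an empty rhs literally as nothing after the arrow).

aa->b; ab->c; cc->

  | ccaaab => aaab => bab => bc
  | acbcb
  | bcbcccc => bcbcc => bcb
  | ccaab => aab => bb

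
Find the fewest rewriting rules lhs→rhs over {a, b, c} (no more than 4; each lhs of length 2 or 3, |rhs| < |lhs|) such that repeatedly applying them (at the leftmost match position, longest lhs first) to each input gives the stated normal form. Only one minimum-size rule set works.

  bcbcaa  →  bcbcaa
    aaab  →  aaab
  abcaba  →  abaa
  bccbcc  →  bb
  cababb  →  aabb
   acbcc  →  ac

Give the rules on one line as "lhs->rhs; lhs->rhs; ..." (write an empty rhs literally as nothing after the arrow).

acb->ac; cab->a; cc->

  | bcbcaa
  | aaab
  | abcaba => abaa
  | bccbcc => bbcc => bb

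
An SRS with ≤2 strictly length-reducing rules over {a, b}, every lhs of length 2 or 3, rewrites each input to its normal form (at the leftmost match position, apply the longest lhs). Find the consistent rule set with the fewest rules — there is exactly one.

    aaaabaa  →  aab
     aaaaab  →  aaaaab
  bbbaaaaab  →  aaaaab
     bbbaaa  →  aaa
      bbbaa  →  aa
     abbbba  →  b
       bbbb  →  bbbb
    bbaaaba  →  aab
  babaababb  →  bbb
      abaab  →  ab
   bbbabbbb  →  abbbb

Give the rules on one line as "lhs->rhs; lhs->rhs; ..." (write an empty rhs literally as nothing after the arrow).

aba->b; ba->a

  | aaaabaa => aaaba => aab
  | aaaaab
  | bbbaaaaab => bbaaaaab => baaaaab => aaaaab
  | bbbaaa => bbaaa => baaa => aaa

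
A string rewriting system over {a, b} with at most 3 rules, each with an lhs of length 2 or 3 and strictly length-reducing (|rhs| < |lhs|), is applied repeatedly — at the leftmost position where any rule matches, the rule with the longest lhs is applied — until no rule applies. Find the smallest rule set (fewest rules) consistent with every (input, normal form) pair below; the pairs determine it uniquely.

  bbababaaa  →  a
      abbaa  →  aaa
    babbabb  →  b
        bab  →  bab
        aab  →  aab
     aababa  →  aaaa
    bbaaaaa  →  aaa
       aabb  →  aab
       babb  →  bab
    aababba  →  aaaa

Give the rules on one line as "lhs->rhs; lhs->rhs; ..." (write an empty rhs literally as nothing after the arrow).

aba->aa; baa->; bb->b

  | bbababaaa => bababaaa => baabaaa => baaa => a
  | abbaa => abaa => aaa
  | babbabb => bababb => baabb => bb => b
  | bab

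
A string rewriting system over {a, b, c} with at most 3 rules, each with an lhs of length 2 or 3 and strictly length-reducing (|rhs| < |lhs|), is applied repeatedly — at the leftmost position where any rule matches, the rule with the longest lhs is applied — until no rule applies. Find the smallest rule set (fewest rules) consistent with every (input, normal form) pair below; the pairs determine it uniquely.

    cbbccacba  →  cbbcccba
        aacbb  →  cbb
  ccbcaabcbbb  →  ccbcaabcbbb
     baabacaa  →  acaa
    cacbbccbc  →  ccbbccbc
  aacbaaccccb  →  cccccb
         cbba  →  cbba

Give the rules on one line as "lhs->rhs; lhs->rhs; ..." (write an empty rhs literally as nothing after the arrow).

acb->cb; baa->; bac->ac

  | cbbccacba => cbbcccba
  | aacbb => acbb => cbb
  | ccbcaabcbbb
  | baabacaa => bacaa => acaa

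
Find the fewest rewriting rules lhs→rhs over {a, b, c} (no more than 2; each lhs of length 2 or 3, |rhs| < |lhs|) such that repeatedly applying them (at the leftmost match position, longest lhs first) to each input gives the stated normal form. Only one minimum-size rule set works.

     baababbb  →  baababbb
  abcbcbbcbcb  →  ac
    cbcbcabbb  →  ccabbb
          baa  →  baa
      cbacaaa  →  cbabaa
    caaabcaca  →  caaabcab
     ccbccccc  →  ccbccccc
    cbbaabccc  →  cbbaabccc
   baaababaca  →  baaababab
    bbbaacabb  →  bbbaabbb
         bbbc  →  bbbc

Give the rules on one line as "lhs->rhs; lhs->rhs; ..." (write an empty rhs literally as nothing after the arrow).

  | baababbb
  | abcbcbbcbcb => acbbcbcb => acbcb => ac
  | cbcbcabbb => ccabbb
  | baa

aca->ab; bcb->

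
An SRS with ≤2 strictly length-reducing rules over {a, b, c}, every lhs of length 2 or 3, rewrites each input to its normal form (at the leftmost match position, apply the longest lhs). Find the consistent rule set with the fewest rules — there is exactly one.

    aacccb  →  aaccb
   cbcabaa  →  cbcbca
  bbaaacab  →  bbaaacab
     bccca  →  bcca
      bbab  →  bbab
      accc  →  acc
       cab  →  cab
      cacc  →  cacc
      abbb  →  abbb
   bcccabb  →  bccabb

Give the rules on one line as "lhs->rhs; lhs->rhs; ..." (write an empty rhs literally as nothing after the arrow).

  | aacccb => aaccb
  | cbcabaa => cbcbca
  | bbaaacab
  | bccca => bcca

aba->bc; ccc->cc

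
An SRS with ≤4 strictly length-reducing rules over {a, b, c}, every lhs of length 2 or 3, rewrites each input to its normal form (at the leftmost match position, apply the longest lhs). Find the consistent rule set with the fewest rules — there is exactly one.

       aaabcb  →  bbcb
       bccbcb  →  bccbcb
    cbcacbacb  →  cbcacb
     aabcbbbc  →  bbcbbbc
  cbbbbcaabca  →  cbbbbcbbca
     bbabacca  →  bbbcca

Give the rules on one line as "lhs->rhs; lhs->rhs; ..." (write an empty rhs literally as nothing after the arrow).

aa->b; ba->b; cba->

  | aaabcb => babcb => bbcb
  | bccbcb
  | cbcacbacb => cbcacb
  | aabcbbbc => bbcbbbc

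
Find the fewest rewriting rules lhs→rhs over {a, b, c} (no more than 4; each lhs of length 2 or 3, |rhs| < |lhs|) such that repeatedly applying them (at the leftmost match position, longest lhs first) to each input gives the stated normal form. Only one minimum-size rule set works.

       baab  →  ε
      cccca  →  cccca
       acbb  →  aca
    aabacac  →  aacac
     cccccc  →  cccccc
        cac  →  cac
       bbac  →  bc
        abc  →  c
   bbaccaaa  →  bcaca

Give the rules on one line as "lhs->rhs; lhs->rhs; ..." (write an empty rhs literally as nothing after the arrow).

ab->; ba->; caa->ac; cbb->ca

  | baab => ab => ε
  | cccca
  | acbb => aca
  | aabacac => aacac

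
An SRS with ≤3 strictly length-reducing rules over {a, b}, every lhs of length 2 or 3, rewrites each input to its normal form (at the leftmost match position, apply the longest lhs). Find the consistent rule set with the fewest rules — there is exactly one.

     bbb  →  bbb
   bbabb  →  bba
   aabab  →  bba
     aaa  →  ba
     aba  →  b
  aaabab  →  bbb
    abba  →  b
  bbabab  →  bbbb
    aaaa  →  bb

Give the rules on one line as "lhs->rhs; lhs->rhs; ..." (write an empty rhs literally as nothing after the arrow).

aa->b; ab->a

  | bbb
  | bbabb => bbab => bba
  | aabab => bbab => bba
  | aaa => ba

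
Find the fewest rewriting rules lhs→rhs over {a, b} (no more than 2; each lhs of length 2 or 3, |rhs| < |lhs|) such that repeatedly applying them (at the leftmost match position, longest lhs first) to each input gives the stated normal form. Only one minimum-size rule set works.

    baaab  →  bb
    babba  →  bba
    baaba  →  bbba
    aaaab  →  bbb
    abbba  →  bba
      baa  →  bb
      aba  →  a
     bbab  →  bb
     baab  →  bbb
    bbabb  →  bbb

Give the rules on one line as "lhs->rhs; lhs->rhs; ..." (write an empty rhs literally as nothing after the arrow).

  | baaab => bbab => bb
  | babba => bba
  | baaba => bbba
  | aaaab => baab => bbb

aa->b; ab->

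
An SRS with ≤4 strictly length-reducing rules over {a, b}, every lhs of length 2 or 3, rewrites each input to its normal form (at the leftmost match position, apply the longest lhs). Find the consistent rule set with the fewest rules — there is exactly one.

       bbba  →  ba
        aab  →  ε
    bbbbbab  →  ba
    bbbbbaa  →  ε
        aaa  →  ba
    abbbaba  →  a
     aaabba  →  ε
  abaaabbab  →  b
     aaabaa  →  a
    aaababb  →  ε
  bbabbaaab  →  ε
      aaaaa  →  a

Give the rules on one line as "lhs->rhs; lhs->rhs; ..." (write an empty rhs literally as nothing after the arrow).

aa->b; ab->; bab->ba; bb->

  | bbba => ba
  | aab => bb => ε
  | bbbbbab => bbbab => bab => ba
  | bbbbbaa => bbbaa => baa => bb => ε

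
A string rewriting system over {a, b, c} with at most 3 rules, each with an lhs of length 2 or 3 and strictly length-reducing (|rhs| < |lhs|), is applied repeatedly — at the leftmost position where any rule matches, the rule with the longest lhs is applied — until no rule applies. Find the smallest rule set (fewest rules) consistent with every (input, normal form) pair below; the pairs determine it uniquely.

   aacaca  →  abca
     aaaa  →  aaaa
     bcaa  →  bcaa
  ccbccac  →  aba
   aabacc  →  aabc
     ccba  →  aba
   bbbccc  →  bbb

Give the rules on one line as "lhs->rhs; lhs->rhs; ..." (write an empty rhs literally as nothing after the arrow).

ac->; aca->b; cc->a

  | aacaca => abca
  | aaaa
  | bcaa
  | ccbccac => abccac => abaac => aba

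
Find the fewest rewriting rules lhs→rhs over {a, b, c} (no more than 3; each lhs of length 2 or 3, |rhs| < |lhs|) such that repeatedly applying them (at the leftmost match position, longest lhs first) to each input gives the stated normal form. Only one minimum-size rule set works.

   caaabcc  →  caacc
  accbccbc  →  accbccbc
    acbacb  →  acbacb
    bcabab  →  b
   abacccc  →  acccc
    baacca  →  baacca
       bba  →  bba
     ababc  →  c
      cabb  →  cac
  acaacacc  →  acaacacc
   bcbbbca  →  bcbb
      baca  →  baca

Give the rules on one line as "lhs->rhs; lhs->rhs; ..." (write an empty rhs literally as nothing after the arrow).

ab->; abb->ac; bca->

  | caaabcc => caacc
  | accbccbc
  | acbacb
  | bcabab => bab => b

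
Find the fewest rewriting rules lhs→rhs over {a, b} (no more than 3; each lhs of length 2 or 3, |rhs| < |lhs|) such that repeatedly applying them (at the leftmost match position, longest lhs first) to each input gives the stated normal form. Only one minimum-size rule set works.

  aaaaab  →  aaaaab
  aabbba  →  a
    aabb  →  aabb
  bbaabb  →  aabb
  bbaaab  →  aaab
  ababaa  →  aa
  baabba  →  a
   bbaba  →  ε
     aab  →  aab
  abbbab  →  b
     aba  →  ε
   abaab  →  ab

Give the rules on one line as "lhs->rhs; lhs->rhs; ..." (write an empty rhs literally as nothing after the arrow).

aba->; ba->a

  | aaaaab
  | aabbba => aabba => aaba => a
  | aabb
  | bbaabb => baabb => aabb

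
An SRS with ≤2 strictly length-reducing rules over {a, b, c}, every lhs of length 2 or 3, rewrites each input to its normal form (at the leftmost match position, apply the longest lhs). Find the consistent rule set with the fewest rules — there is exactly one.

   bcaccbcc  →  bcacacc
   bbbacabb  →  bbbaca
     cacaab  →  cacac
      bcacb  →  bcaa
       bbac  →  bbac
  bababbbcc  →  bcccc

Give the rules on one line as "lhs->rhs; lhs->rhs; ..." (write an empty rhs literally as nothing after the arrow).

  | bcaccbcc => bcacacc
  | bbbacabb => bbbaccb => bbbaca
  | cacaab => cacac
  | bcacb => bcaa

ab->c; cb->a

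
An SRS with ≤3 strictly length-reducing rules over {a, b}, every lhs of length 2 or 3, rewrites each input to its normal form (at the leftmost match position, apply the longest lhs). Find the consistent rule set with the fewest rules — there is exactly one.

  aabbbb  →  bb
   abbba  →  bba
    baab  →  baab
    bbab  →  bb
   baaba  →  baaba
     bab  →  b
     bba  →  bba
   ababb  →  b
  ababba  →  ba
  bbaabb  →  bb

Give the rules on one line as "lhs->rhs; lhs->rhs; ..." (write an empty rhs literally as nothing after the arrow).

  | aabbbb => abbb => bb
  | abbba => bba
  | baab
  | bbab => bb

abb->b; bab->b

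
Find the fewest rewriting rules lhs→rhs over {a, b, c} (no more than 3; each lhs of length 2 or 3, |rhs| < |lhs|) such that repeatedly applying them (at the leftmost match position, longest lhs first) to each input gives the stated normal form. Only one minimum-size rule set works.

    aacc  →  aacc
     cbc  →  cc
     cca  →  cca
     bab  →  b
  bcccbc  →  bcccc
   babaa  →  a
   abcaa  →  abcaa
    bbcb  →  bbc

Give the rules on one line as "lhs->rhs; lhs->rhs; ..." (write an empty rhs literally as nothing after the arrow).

ba->; cb->c

  | aacc
  | cbc => cc
  | cca
  | bab => b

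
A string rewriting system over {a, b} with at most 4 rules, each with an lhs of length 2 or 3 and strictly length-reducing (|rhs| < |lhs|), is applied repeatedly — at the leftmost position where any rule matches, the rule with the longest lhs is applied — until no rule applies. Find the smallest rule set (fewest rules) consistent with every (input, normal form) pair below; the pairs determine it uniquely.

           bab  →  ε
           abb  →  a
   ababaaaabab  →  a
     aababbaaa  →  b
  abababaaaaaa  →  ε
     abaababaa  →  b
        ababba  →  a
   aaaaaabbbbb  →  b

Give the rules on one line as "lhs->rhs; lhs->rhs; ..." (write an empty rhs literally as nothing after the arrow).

  | bab => bb => ε
  | abb => ab => a
  | ababaaaabab => aabaaaabab => baaaabab => baaabab => baabab => babab => bbab => ab => a
  | aababbaaa => babbaaa => bbbaaa => baaa => baa => ba => b

aa->; ab->a; ba->b; bb->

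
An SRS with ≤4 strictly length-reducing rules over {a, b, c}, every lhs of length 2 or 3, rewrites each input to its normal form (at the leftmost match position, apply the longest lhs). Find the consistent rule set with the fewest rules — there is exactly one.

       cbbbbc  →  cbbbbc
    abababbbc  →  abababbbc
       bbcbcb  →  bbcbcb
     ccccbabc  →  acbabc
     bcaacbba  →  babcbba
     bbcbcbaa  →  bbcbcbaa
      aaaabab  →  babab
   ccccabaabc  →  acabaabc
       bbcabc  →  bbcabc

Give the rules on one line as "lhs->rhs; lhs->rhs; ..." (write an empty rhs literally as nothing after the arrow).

  | cbbbbc
  | abababbbc
  | bbcbcb
  | ccccbabc => acbabc

aaa->b; caa->ab; ccc->a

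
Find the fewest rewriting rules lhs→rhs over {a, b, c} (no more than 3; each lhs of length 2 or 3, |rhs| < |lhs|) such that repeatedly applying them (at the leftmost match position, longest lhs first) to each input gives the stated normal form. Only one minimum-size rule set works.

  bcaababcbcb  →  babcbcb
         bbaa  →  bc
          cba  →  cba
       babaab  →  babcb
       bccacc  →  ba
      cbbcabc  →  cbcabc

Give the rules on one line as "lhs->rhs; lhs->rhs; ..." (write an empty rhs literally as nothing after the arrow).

  | bcaababcbcb => bccbabcbcb => bbabcbcb => babcbcb
  | bbaa => baa => bc
  | cba
  | babaab => babcb

aa->c; bb->b; cc->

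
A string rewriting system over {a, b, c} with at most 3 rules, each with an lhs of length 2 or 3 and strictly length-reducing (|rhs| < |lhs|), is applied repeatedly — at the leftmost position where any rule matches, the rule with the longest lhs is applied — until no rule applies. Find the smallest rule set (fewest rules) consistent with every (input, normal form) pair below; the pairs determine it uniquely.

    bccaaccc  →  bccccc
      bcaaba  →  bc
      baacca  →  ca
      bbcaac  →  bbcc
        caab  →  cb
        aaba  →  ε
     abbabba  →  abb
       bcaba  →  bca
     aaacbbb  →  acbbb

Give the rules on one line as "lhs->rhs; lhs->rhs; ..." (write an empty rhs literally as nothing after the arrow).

  | bccaaccc => bccccc
  | bcaaba => bcba => bc
  | baacca => acca => ca
  | bbcaac => bbcc

aa->; acc->c; ba->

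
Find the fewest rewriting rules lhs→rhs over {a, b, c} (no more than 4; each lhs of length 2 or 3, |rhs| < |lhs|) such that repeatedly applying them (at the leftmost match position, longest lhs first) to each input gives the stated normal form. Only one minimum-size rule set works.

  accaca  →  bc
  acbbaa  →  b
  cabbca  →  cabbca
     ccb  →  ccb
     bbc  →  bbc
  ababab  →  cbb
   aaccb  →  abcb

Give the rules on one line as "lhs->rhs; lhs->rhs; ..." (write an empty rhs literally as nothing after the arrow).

  | accaca => bcaca => bcba => bc
  | acbbaa => bbbaa => bba => b
  | cabbca
  | ccb

aba->cb; ac->b; ba->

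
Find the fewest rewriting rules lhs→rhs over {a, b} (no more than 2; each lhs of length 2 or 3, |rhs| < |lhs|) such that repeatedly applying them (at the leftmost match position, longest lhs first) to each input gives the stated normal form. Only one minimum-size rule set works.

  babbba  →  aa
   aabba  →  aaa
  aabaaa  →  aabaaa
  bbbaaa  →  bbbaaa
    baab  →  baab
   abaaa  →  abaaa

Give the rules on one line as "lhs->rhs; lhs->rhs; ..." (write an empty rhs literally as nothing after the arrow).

  | babbba => abba => aa
  | aabba => aaa
  | aabaaa
  | bbbaaa

abb->a; bab->a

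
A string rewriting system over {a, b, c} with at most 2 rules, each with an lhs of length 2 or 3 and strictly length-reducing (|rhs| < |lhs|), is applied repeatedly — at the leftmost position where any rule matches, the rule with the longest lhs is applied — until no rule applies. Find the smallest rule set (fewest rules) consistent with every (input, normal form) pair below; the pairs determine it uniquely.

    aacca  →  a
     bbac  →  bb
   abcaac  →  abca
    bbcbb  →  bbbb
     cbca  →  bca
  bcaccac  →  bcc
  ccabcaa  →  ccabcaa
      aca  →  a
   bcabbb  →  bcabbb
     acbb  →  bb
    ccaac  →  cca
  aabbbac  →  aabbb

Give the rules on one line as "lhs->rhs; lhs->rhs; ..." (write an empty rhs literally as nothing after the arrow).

  | aacca => aca => a
  | bbac => bb
  | abcaac => abca
  | bbcbb => bbbb

ac->; cb->b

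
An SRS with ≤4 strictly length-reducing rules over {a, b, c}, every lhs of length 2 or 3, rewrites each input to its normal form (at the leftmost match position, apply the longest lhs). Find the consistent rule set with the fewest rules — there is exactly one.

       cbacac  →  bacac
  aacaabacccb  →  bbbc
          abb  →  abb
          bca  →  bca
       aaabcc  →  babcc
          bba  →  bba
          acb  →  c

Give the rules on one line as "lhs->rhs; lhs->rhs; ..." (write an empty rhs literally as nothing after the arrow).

  | cbacac => bacac
  | aacaabacccb => bcaabacccb => bcbbacccb => bbbacccb => bbbaccb => bbbacb => bbbc
  | abb
  | bca

aa->b; acb->c; cb->b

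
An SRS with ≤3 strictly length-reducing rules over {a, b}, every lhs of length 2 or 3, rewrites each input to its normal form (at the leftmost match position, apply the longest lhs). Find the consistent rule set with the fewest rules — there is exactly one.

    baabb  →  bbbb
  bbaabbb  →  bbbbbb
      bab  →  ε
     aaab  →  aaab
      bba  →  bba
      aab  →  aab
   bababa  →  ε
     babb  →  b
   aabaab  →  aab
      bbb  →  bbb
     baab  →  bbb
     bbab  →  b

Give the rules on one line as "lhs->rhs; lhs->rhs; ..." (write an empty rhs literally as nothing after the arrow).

  | baabb => bbbb
  | bbaabbb => bbbbbb
  | bab => ε
  | aaab

aba->; baa->bb; bab->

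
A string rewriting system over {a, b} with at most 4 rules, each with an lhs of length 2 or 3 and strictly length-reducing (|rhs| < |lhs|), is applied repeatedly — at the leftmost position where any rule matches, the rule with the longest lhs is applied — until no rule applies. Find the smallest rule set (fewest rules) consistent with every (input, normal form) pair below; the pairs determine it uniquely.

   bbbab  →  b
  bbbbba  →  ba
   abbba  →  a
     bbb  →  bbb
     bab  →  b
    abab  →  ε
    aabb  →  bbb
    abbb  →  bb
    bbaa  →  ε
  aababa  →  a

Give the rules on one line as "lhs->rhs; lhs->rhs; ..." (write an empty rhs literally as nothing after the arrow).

  | bbbab => bab => b
  | bbbbba => bbba => ba
  | abbba => bba => a
  | bbb

aa->; aab->bb; ab->; bba->a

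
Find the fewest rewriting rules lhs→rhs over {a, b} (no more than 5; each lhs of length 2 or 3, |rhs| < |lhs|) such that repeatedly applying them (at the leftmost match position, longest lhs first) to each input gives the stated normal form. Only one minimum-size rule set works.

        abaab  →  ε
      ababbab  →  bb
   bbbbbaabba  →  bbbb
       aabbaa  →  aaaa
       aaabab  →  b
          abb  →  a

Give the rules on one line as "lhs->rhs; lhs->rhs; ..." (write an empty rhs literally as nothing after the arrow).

ab->; aba->ba; abb->a; ba->

  | abaab => baab => ab => ε
  | ababbab => babbab => bbab => bb
  | bbbbbaabba => bbbbabba => bbbbba => bbbb
  | aabbaa => aaaa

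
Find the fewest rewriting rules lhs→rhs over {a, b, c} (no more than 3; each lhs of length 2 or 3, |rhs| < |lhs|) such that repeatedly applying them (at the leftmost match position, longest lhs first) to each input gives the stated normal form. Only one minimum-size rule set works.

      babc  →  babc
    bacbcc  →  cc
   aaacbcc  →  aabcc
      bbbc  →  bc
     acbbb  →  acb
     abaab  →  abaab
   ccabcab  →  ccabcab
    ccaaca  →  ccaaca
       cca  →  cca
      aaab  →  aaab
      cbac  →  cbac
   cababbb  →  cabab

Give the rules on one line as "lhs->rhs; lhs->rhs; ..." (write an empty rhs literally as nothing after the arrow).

  | babc
  | bacbcc => baccc => bbcc => cc
  | aaacbcc => aaaccc => aabcc
  | bbbc => bc

acc->bc; bb->; cbc->cc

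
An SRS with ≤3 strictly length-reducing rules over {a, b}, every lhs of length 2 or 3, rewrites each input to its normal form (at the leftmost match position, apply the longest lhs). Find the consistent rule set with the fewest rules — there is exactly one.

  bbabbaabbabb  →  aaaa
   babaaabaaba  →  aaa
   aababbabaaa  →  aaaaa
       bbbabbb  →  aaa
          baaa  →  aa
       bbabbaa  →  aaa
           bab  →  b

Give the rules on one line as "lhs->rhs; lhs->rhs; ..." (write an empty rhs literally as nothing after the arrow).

ba->; bb->; bbb->a

  | bbabbaabbabb => abbaabbabb => aaabbabb => aaaabb => aaaa
  | babaaabaaba => baaabaaba => aabaaba => aaaba => aaa
  | aababbabaaa => aabbabaaa => aaabaaa => aaaaa
  | bbbabbb => aabbb => aaa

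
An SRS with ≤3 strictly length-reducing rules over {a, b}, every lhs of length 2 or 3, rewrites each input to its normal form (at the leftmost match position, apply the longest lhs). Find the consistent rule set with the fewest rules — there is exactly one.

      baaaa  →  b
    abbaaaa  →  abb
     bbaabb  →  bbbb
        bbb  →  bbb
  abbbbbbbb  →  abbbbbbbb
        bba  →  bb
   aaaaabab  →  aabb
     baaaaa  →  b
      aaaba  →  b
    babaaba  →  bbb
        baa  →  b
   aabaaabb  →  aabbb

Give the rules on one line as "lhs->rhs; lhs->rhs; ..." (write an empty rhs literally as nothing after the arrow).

  | baaaa => baaa => baa => ba => b
  | abbaaaa => abbaaa => abbaa => abba => abb
  | bbaabb => bbabb => bbbb
  | bbb

aaa->; ba->b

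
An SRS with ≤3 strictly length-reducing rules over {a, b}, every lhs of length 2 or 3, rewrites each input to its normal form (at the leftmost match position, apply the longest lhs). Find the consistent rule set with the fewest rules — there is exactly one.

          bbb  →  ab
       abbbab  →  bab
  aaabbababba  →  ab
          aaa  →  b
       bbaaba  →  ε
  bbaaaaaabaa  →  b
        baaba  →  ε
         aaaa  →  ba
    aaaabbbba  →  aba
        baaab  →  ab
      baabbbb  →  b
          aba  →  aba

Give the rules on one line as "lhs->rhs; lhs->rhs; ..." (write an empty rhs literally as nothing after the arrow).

  | bbb => ab
  | abbbab => aabab => bab
  | aaabbababba => bbbababba => abababba => ababaaa => ababb => abaa => ab
  | aaa => b

aa->; aaa->b; bb->a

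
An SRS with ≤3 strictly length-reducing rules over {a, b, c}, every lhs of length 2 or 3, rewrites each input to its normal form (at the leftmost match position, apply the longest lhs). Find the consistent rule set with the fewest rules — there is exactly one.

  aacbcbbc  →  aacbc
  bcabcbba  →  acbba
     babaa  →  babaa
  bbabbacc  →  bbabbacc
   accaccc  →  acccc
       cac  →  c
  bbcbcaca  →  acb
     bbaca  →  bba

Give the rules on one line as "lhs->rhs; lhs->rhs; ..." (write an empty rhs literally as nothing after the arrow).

  | aacbcbbc => aacbcac => aacbc
  | bcabcbba => bbcbba => acbba
  | babaa
  | bbabbacc

bbc->ac; ca->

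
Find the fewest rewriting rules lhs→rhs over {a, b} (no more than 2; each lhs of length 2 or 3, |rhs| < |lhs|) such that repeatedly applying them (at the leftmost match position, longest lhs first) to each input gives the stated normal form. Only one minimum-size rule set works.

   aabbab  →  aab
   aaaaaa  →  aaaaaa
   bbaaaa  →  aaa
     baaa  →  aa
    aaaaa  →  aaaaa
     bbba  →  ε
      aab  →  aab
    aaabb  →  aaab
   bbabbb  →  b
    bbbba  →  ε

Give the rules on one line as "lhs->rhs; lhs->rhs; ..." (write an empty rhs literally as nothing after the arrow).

ba->; bb->b

  | aabbab => aabab => aab
  | aaaaaa
  | bbaaaa => baaaa => aaa
  | baaa => aa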